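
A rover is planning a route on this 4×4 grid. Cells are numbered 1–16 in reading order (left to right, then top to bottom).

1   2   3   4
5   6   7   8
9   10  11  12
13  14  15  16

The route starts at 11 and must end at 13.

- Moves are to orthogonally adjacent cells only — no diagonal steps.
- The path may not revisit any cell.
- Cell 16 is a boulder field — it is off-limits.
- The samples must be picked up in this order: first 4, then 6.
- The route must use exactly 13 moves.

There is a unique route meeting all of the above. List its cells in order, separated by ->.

The waypoints must appear in the order 4, 6, with no cell reused.
Route from 11: right 1 to 12, up 2 to 4, left 1 to 3, down 1 to 7, left 1 to 6, up 1 to 2, left 1 to 1, down 2 to 9, right 1 to 10, down 1 to 14, left 1 to 13 — 13 moves in all.
Check: order respected (4 at step 3, 6 at step 6); 13 moves as required.

11 -> 12 -> 8 -> 4 -> 3 -> 7 -> 6 -> 2 -> 1 -> 5 -> 9 -> 10 -> 14 -> 13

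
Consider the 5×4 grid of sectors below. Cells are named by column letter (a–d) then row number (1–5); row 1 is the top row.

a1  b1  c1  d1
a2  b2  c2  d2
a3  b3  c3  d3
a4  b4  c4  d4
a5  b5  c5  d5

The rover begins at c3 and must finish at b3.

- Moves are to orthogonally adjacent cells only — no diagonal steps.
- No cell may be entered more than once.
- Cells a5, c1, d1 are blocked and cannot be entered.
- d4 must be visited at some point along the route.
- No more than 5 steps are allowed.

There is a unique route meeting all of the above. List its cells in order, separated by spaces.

The 5-move cap with required stops at d4 leaves no slack for detours.
Route from c3: right 1 to d3, down 1 to d4, left 2 to b4, up 1 to b3 — 5 moves in all.
Check: all required cells visited; 5 ≤ 5 moves.

c3 d3 d4 c4 b4 b3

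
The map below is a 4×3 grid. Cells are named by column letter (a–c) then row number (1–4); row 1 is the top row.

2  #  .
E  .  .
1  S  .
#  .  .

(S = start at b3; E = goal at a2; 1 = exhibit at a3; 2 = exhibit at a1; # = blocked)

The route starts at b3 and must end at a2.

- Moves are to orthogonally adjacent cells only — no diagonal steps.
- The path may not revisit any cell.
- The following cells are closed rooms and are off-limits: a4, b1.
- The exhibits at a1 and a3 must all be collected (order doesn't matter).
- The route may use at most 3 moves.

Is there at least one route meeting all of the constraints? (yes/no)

a1 must be visited but has only one open neighbour (a2), and it is neither the start nor the goal — the route would have to enter and leave through a2, re-entering it.

no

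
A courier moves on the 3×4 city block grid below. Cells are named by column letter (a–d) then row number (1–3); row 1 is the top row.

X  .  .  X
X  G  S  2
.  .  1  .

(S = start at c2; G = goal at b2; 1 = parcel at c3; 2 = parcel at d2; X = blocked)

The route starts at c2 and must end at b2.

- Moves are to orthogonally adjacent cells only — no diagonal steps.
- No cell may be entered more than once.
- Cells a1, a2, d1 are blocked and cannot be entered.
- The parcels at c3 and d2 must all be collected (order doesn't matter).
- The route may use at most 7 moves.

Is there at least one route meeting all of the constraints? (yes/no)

yes

One route that works: c2 → d2 → d3 → c3 → b3 → b2.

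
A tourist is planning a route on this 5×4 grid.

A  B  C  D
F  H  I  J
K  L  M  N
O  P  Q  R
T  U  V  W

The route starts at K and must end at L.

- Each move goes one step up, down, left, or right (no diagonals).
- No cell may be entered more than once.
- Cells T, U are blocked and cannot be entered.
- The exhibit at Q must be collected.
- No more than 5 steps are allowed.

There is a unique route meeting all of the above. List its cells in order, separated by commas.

K, O, P, Q, M, L

Any route must reach Q and still end at L within 5 moves, so the order of the required stops is forced.
Route from K: down 1 to O, right 2 to Q, up 1 to M, left 1 to L — 5 moves in all.
Check: all required cells visited; 5 ≤ 5 moves.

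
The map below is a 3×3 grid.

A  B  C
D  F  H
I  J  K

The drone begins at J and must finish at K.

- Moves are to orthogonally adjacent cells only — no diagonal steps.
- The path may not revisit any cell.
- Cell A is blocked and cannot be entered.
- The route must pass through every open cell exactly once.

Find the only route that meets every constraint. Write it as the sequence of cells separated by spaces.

Need to visit all 8 open cells exactly once, starting at J and ending at K.
Cell D has only two open neighbours (I and F), so the path must pass straight through it: one of those is the cell it's entered from and the other is where it exits.
Route from J: left 1 to I, up 1 to D, right 1 to F, up 1 to B, right 1 to C, down 2 to K — 7 moves in all.
Check: all 8 open cells covered.

J I D F B C H K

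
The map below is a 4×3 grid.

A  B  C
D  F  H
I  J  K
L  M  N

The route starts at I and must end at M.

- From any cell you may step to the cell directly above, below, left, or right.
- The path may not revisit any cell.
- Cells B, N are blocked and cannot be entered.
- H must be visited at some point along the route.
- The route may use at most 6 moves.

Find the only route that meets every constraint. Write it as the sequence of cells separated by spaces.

The 6-move cap with required stops at H leaves no slack for detours.
Route from I: up 1 to D, right 2 to H, down 1 to K, left 1 to J, down 1 to M — 6 moves in all.
Check: all required cells visited; 6 ≤ 6 moves.

I D F H K J M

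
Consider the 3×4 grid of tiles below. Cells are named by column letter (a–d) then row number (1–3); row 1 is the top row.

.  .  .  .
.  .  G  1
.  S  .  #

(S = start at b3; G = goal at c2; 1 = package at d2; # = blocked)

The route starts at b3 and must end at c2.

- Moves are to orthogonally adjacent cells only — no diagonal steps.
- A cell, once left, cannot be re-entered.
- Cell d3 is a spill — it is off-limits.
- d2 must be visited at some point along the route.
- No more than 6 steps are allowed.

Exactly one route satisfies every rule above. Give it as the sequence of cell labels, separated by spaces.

Any route must reach d2 and still end at c2 within 6 moves, so the order of the required stops is forced.
Route from b3: 2× up (reaching b1), 2× right (reaching d1), down to d2, left to c2 — 6 moves in all.
Check: all required cells visited; 6 ≤ 6 moves.

b3 b2 b1 c1 d1 d2 c2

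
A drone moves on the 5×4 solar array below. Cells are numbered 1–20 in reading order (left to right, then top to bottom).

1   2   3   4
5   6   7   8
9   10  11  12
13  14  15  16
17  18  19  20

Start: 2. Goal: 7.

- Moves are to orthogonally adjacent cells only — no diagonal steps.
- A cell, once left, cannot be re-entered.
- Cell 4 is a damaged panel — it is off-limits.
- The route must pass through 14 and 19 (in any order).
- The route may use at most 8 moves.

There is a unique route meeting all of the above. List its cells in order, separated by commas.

The 8-move cap with required stops at 14, 19 leaves no slack for detours.
Route from 2: down 4 to 18, right 1 to 19, up 3 to 7 — 8 moves in all.
Check: all required cells visited; 8 ≤ 8 moves.

2, 6, 10, 14, 18, 19, 15, 11, 7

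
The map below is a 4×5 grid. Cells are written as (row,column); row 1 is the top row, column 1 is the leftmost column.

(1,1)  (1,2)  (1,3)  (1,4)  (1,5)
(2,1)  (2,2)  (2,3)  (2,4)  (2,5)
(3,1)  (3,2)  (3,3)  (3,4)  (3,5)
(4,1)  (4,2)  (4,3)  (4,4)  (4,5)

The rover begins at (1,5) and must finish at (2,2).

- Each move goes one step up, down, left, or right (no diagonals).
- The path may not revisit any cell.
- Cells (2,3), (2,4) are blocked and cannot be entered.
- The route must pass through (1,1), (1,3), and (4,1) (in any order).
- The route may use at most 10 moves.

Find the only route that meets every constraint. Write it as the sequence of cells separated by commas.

(1,5), (1,4), (1,3), (1,2), (1,1), (2,1), (3,1), (4,1), (4,2), (3,2), (2,2)

The 10-move cap with required stops at (1,1), (1,3), (4,1) leaves no slack for detours.
Route from (1,5): 4× left (reaching (1,1)), 3× down (reaching (4,1)), right to (4,2), 2× up (reaching (2,2)) — 10 moves in all.
Check: all required cells visited; 10 ≤ 10 moves.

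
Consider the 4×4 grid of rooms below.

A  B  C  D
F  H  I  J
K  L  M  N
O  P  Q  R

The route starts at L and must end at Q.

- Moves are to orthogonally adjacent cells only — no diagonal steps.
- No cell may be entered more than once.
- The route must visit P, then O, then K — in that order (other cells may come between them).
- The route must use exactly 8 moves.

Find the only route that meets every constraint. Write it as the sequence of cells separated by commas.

L, P, O, K, F, H, I, M, Q

The waypoints must appear in the order P, O, K, with no cell reused.
Route from L: down to P, left to O, 2× up (reaching F), 2× right (reaching I), 2× down (reaching Q) — 8 moves in all.
Check: order respected (P at step 1, O at step 2, K at step 3); 8 moves as required.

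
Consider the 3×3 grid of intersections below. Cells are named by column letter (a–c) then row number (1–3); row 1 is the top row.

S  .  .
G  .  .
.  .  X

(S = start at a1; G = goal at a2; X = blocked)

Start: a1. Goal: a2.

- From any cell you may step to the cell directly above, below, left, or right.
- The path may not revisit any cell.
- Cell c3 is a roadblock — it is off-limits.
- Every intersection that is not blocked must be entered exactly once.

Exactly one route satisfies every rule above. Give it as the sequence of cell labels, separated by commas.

a1, b1, c1, c2, b2, b3, a3, a2

Need to visit all 8 open cells exactly once, starting at a1 and ending at a2.
Cell c2 has only two open neighbours (c1 and b2), so the path must pass straight through it: one of those is the cell it's entered from and the other is where it exits.
Route from a1: right 2 to c1, down 1 to c2, left 1 to b2, down 1 to b3, left 1 to a3, up 1 to a2 — 7 moves in all.
Check: all 8 open cells covered.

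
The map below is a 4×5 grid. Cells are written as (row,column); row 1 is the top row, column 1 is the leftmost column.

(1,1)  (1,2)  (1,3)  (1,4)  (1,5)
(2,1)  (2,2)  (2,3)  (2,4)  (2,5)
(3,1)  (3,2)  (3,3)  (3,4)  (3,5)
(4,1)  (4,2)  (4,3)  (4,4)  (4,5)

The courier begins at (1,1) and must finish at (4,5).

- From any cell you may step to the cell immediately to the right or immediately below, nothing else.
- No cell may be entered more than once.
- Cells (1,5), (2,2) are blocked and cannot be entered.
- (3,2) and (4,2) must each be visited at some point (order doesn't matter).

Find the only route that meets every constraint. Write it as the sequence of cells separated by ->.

(1,1) -> (2,1) -> (3,1) -> (3,2) -> (4,2) -> (4,3) -> (4,4) -> (4,5)

Moves only go right or down, so the column and row indices never decrease.
Route from (1,1): down 2 to (3,1), right 1 to (3,2), down 1 to (4,2), right 3 to (4,5) — 7 moves in all.
Check: all required cells visited.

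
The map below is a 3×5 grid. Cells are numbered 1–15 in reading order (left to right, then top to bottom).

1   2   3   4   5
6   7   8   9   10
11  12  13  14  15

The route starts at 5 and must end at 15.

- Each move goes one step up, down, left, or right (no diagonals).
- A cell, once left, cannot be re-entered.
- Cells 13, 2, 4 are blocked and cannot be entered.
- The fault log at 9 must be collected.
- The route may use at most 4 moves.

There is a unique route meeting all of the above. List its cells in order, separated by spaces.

5 10 9 14 15

The 4-move cap with required stops at 9 leaves no slack for detours.
Route from 5: down to 10, left to 9, down to 14, right to 15 — 4 moves in all.
Check: all required cells visited; 4 ≤ 4 moves.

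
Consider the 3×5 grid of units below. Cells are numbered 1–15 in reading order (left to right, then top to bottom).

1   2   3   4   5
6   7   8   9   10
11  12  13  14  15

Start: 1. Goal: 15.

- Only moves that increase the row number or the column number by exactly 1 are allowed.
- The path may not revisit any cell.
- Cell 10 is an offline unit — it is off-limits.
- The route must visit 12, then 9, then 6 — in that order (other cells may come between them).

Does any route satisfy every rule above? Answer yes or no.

9 lies above 12, so going from 12 to 9 would need an upward move — but moves only go right/down, so 12 cannot be visited before 9.

no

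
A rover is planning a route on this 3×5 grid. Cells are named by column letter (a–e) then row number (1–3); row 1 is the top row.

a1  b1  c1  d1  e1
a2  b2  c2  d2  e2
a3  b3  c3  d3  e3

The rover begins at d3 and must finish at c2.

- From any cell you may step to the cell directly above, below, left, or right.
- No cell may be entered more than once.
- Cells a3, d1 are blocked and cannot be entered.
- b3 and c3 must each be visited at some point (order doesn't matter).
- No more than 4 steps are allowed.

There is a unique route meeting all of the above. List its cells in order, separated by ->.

Any route must reach b3 and c3 and still end at c2 within 4 moves, so the order of the required stops is forced.
Route from d3: 2× left (reaching b3), up to b2, right to c2 — 4 moves in all.
Check: all required cells visited; 4 ≤ 4 moves.

d3 -> c3 -> b3 -> b2 -> c2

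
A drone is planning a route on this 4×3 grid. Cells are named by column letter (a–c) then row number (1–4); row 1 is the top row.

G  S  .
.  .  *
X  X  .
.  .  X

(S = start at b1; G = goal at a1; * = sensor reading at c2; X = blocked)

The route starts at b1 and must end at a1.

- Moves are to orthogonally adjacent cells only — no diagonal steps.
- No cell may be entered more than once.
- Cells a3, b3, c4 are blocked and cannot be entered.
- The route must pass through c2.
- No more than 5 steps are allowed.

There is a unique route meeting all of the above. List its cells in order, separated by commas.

The 5-move cap with required stops at c2 leaves no slack for detours.
Route from b1: right 1 to c1, down 1 to c2, left 2 to a2, up 1 to a1 — 5 moves in all.
Check: all required cells visited; 5 ≤ 5 moves.

b1, c1, c2, b2, a2, a1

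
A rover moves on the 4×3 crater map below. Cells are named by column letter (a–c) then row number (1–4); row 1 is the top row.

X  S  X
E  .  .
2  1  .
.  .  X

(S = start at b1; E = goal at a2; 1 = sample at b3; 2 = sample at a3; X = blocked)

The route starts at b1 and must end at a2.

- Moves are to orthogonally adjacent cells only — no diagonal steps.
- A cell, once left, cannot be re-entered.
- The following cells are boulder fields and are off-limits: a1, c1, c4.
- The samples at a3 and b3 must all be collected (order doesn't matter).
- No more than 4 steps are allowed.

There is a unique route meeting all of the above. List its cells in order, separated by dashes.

The budget equals the shortest possible length, so every move has to be on a shortest route through the required cells.
Route from b1: down 2 to b3, left 1 to a3, up 1 to a2 — 4 moves in all.
Check: all required cells visited; 4 ≤ 4 moves.

b1 - b2 - b3 - a3 - a2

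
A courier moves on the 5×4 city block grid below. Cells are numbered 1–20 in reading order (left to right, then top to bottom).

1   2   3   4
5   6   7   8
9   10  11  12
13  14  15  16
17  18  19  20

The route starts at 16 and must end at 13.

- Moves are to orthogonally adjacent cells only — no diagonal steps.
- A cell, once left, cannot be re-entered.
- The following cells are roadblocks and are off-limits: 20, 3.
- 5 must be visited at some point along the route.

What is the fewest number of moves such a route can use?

7

Any route passes through 5 somewhere between 16 and 13. Summing Manhattan distances along the two legs (16 → 5 → 13) gives a lower bound of 5 + 2 = 7 moves.
A route of 7 moves achieves this: 16 → 12 → 8 → 7 → 6 → 5 → 9 → 13.
Since 7 matches the lower bound, it is optimal.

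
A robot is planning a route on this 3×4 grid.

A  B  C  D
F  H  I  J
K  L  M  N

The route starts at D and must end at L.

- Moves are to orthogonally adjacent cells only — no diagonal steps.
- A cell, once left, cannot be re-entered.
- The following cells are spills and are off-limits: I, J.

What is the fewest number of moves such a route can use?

The Manhattan distance from D to L is |1−3| + |4−2| = 4, so at least 4 moves are needed.
A route of 4 moves achieves this: D → C → B → H → L.
Since 4 matches the lower bound, it is optimal.

4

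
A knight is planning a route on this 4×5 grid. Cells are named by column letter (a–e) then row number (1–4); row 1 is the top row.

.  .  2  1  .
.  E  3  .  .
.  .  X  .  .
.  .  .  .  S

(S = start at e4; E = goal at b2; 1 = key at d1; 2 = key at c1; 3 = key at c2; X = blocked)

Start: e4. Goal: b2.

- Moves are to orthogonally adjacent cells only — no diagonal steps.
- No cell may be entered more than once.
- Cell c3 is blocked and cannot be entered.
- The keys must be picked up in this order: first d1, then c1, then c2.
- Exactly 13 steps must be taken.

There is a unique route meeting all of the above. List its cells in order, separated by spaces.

The waypoints must appear in the order d1, c1, c2, with no cell reused.
Route from e4: up 3 to e1, left 2 to c1, down 1 to c2, right 1 to d2, down 2 to d4, left 2 to b4, up 2 to b2 — 13 moves in all.
Check: order respected (1 at step 4, 2 at step 5, 3 at step 6); 13 moves as required.

e4 e3 e2 e1 d1 c1 c2 d2 d3 d4 c4 b4 b3 b2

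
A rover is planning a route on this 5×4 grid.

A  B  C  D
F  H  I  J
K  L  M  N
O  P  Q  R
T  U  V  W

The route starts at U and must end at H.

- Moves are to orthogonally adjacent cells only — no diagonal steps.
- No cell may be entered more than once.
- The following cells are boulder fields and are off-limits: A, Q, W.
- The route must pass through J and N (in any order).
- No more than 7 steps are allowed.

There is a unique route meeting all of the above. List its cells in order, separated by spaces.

The budget equals the shortest possible length, so every move has to be on a shortest route through the required cells.
Route from U: 2× up (reaching L), 2× right (reaching N), up to J, 2× left (reaching H) — 7 moves in all.
Check: all required cells visited; 7 ≤ 7 moves.

U P L M N J I H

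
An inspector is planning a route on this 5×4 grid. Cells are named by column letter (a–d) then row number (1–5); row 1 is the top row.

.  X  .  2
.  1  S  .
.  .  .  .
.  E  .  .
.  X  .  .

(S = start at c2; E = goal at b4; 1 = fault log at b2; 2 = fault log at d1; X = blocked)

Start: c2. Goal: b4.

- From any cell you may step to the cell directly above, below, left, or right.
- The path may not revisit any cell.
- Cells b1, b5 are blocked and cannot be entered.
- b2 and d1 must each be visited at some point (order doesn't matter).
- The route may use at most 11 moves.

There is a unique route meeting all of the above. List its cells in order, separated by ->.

c2 -> c1 -> d1 -> d2 -> d3 -> c3 -> b3 -> b2 -> a2 -> a3 -> a4 -> b4

Any route must reach b2 and d1 and still end at b4 within 11 moves, so the order of the required stops is forced.
Route from c2: up 1 to c1, right 1 to d1, down 2 to d3, left 2 to b3, up 1 to b2, left 1 to a2, down 2 to a4, right 1 to b4 — 11 moves in all.
Check: all required cells visited; 11 ≤ 11 moves.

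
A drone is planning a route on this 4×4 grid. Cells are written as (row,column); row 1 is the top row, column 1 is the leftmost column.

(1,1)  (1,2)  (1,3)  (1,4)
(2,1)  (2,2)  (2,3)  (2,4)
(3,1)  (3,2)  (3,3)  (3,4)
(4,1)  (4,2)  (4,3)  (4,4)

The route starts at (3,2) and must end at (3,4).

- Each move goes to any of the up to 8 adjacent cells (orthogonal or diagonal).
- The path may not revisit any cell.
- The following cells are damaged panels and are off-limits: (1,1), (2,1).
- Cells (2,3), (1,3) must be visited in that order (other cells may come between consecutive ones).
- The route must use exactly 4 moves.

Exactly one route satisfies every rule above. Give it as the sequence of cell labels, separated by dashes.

The waypoints must appear in the order (2,3), (1,3), with no cell reused.
Route from (3,2): up-right 1 to (2,3), up 1 to (1,3), down-right 1 to (2,4), down 1 to (3,4) — 4 moves in all.
Check: order respected ((2,3) at step 1, (1,3) at step 2); 4 moves as required.

(3,2) - (2,3) - (1,3) - (2,4) - (3,4)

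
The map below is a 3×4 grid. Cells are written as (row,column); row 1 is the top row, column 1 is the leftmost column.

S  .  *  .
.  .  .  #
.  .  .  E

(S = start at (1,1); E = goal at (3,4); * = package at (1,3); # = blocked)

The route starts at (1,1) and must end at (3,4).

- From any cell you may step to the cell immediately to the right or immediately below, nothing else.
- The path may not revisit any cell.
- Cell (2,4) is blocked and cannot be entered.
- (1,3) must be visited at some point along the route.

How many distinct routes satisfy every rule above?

1

A right/down-only route from (1,1) to (3,4) makes exactly 2 down-moves and 3 right-moves in some order.
With no other constraints that would be C(5,2) = 10 routes.
Split at (1,3) and multiply the segment counts (each segment already excludes blocked cells): (1,1)→(1,3): 1; (1,3)→(3,4): 1; product = 1.
That gives 1 route.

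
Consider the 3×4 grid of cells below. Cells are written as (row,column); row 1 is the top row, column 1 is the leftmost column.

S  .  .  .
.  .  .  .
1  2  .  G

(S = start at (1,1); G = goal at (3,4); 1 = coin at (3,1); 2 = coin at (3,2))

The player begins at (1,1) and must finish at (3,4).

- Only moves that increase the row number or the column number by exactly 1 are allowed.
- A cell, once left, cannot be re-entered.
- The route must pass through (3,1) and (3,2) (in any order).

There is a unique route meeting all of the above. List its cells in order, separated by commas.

Moves only go right or down, so the column and row indices never decrease.
Route from (1,1): down 2 to (3,1), right 3 to (3,4) — 5 moves in all.
Check: all required cells visited.

(1,1), (2,1), (3,1), (3,2), (3,3), (3,4)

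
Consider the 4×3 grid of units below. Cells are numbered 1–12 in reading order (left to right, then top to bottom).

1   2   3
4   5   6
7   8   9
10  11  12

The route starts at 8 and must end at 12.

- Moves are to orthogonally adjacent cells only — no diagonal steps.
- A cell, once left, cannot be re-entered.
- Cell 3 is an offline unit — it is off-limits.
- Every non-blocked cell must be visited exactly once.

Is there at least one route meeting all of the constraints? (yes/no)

One route that works: 8 → 11 → 10 → 7 → 4 → 1 → 2 → 5 → 6 → 9 → 12.

yes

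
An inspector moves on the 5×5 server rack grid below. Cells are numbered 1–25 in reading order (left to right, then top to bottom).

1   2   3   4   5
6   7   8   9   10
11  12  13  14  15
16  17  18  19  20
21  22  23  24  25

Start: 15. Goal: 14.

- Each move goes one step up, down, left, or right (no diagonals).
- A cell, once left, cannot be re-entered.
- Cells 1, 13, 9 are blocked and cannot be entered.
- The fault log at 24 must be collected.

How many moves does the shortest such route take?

5

Any route passes through 24 somewhere between 15 and 14. Summing Manhattan distances along the two legs (15 → 24 → 14) gives a lower bound of 3 + 2 = 5 moves.
A route of 5 moves achieves this: 15 → 20 → 25 → 24 → 19 → 14.
Since 5 matches the lower bound, it is optimal.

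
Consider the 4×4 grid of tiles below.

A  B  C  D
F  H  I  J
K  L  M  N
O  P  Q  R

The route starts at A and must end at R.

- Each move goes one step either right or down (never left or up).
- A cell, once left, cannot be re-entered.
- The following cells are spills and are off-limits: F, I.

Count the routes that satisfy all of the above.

4

A right/down-only route from A to R makes exactly 3 down-moves and 3 right-moves in some order.
With no other constraints that would be C(6,3) = 20 routes.
Subtract routes through each blocked cell (inclusion–exclusion for overlaps): − through F: 10 − through I: 9 + through F&I: 3 → 4.
That gives 4 routes.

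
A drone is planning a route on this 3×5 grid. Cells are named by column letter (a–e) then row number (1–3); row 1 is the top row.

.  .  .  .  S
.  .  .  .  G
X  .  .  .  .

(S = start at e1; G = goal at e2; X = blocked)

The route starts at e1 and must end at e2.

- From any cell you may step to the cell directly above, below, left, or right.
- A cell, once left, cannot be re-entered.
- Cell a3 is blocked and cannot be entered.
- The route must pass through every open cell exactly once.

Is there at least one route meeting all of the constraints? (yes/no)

One route that works: e1 → d1 → d2 → c2 → c1 → b1 → a1 → a2 → b2 → b3 → c3 → d3 → e3 → e2.

yes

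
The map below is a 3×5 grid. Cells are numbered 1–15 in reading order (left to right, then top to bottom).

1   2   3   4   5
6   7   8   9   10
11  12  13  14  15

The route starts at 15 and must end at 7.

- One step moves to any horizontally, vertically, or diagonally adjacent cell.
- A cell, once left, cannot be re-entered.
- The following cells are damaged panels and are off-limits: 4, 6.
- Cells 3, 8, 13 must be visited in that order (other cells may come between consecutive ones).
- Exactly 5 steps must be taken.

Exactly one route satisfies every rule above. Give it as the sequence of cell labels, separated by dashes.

The waypoints must appear in the order 3, 8, 13, with no cell reused.
Route from 15: 2× up-left (reaching 3), 2× down (reaching 13), up-left to 7 — 5 moves in all.
Check: order respected (3 at step 2, 8 at step 3, 13 at step 4); 5 moves as required.

15 - 9 - 3 - 8 - 13 - 7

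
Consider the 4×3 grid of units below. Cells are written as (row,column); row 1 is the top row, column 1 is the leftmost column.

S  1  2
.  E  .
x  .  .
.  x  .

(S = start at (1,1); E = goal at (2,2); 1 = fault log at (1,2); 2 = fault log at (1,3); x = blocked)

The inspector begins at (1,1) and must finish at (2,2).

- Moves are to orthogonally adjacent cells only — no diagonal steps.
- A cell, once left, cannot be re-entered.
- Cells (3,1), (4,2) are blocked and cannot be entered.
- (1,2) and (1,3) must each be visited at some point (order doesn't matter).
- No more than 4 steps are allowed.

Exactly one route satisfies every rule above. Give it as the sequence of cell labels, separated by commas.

The budget equals the shortest possible length, so every move has to be on a shortest route through the required cells.
Route from (1,1): 2× right (reaching (1,3)), down to (2,3), left to (2,2) — 4 moves in all.
Check: all required cells visited; 4 ≤ 4 moves.

(1,1), (1,2), (1,3), (2,3), (2,2)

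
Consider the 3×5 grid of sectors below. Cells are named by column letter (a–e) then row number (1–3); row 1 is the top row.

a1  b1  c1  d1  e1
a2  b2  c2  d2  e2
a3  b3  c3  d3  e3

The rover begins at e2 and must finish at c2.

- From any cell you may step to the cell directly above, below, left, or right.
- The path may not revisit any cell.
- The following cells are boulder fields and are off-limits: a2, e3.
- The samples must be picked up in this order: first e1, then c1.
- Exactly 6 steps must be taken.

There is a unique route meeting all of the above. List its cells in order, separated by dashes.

The waypoints must appear in the order e1, c1, with no cell reused.
Route from e2: up 1 to e1, left 3 to b1, down 1 to b2, right 1 to c2 — 6 moves in all.
Check: order respected (e1 at step 1, c1 at step 3); 6 moves as required.

e2 - e1 - d1 - c1 - b1 - b2 - c2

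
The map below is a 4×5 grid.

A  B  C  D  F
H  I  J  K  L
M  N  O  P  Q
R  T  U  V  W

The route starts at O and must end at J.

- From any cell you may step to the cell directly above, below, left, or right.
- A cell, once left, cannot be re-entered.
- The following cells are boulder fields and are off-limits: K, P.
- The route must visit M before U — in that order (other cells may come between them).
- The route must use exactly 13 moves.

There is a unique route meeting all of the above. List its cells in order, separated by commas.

The waypoints must appear in the order M, U, with no cell reused.
Route from O: 2× left (reaching M), down to R, 4× right (reaching W), 3× up (reaching F), 2× left (reaching C), down to J — 13 moves in all.
Check: order respected (M at step 2, U at step 5); 13 moves as required.

O, N, M, R, T, U, V, W, Q, L, F, D, C, J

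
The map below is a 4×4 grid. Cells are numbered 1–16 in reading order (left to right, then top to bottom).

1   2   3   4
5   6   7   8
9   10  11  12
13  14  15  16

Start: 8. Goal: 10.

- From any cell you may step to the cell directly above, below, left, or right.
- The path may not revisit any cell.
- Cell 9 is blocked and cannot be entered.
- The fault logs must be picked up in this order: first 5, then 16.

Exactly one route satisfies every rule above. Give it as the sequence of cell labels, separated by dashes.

The waypoints must appear in the order 5, 16, with no cell reused.
Route from 8: up to 4, 3× left (reaching 1), down to 5, 2× right (reaching 7), down to 11, right to 12, down to 16, 2× left (reaching 14), up to 10 — 13 moves in all.
Check: order respected (5 at step 5, 16 at step 10).

8 - 4 - 3 - 2 - 1 - 5 - 6 - 7 - 11 - 12 - 16 - 15 - 14 - 10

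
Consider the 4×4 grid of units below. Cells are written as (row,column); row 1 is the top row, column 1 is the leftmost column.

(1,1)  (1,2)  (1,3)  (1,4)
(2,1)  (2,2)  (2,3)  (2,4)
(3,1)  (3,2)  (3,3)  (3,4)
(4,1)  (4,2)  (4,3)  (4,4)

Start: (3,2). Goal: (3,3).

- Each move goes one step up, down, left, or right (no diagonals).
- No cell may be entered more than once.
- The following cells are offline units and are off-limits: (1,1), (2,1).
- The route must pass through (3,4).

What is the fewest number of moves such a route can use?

5

Any route passes through (3,4) somewhere between (3,2) and (3,3). Summing Manhattan distances along the two legs ((3,2) → (3,4) → (3,3)) gives a lower bound of 2 + 1 = 3 moves.
The shortest route satisfying every rule uses 5 moves: (3,2) → (2,2) → (2,3) → (2,4) → (3,4) → (3,3).
The no-revisit rule (legs can't share cells) pushes the minimum above the 3-move bound; an exhaustive check rules out every length from 3 to 4, leaving 5 as the minimum.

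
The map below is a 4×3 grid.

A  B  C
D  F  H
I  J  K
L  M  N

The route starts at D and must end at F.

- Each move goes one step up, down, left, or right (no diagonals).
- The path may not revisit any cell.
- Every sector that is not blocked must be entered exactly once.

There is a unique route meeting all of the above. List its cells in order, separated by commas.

Need to visit all 12 open cells exactly once, starting at D and ending at F.
Route from D: up 1 to A, right 2 to C, down 3 to N, left 2 to L, up 1 to I, right 1 to J, up 1 to F — 11 moves in all.
Check: all 12 open cells covered.

D, A, B, C, H, K, N, M, L, I, J, F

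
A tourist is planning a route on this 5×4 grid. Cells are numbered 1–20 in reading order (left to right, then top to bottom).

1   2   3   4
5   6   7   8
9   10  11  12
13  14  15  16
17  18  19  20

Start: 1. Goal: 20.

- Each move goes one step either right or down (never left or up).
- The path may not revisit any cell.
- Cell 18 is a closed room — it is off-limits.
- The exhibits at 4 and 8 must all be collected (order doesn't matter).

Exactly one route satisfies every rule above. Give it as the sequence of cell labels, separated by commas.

1, 2, 3, 4, 8, 12, 16, 20

Moves only go right or down, so the column and row indices never decrease.
Route from 1: right 3 to 4, down 4 to 20 — 7 moves in all.
Check: all required cells visited.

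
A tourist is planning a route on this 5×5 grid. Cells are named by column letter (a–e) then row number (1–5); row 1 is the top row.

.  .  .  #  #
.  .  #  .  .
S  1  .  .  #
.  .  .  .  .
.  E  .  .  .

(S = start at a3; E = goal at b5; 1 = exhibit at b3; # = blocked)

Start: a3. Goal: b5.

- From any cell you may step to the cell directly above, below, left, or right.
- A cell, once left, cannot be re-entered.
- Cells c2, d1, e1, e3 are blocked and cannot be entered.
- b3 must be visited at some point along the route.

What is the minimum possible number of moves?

3

Any route passes through b3 somewhere between a3 and b5. Summing Manhattan distances along the two legs (a3 → b3 → b5) gives a lower bound of 1 + 2 = 3 moves.
A route of 3 moves achieves this: a3 → b3 → b4 → b5.
Since 3 matches the lower bound, it is optimal.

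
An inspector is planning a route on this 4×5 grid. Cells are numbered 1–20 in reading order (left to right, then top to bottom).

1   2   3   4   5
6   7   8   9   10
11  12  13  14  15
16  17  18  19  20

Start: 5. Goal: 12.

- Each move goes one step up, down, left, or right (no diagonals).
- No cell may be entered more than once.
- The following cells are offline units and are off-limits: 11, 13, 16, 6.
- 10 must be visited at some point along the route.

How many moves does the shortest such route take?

Any route passes through 10 somewhere between 5 and 12. Summing Manhattan distances along the two legs (5 → 10 → 12) gives a lower bound of 1 + 4 = 5 moves.
A route of 5 moves achieves this: 5 → 10 → 9 → 8 → 7 → 12.
Since 5 matches the lower bound, it is optimal.

5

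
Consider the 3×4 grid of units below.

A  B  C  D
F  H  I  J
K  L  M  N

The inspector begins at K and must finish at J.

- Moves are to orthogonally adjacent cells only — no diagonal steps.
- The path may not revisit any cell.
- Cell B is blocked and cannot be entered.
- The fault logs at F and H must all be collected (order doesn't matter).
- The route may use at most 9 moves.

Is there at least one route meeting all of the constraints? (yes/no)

yes

One route that works: K → F → H → I → J.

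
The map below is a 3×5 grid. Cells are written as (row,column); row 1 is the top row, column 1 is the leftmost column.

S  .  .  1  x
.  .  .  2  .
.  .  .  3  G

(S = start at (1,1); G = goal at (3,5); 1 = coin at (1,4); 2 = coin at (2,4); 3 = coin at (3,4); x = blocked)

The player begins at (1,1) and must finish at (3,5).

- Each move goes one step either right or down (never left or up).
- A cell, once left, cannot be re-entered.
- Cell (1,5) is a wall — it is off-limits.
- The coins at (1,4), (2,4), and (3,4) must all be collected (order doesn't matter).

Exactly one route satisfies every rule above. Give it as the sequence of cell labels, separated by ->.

Moves only go right or down, so the column and row indices never decrease.
Route from (1,1): right 3 to (1,4), down 2 to (3,4), right 1 to (3,5) — 6 moves in all.
Check: all required cells visited.

(1,1) -> (1,2) -> (1,3) -> (1,4) -> (2,4) -> (3,4) -> (3,5)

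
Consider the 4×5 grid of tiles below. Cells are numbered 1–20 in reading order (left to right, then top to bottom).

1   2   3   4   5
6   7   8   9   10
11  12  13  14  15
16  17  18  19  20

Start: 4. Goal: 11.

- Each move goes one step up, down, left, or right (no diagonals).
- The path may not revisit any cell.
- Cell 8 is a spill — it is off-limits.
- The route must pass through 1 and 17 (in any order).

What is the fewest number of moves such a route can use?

Any route passes through 1 and 17 in some order between 4 and 11. Summing Manhattan distances along each leg and taking the cheapest ordering (4 → 1 → 17 → 11) gives a lower bound of 3 + 4 + 2 = 9 moves.
A route of 9 moves achieves this: 4 → 3 → 2 → 1 → 6 → 7 → 12 → 17 → 16 → 11.
Since 9 matches the lower bound, it is optimal.

9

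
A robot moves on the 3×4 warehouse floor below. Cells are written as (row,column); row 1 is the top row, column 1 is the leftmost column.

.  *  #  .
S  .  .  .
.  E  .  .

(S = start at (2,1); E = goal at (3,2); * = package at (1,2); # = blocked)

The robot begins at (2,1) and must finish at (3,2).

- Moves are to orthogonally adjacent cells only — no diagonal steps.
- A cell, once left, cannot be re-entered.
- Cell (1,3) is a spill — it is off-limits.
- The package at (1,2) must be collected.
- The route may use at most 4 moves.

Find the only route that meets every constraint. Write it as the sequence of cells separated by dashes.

The 4-move cap with required stops at (1,2) leaves no slack for detours.
Route from (2,1): up to (1,1), right to (1,2), 2× down (reaching (3,2)) — 4 moves in all.
Check: all required cells visited; 4 ≤ 4 moves.

(2,1) - (1,1) - (1,2) - (2,2) - (3,2)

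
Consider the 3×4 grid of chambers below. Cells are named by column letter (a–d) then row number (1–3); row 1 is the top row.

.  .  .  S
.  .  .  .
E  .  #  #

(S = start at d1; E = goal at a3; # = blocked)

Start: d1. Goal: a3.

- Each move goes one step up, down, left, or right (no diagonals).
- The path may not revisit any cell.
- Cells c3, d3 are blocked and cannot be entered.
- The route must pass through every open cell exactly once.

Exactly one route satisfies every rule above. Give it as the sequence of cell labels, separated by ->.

d1 -> d2 -> c2 -> c1 -> b1 -> a1 -> a2 -> b2 -> b3 -> a3

Need to visit all 10 open cells exactly once, starting at d1 and ending at a3.
Cell b3 has only two open neighbours (b2 and a3), so the path must pass straight through it: one of those is the cell it's entered from and the other is where it exits.
Route from d1: down to d2, left to c2, up to c1, 2× left (reaching a1), down to a2, right to b2, down to b3, left to a3 — 9 moves in all.
Check: all 10 open cells covered.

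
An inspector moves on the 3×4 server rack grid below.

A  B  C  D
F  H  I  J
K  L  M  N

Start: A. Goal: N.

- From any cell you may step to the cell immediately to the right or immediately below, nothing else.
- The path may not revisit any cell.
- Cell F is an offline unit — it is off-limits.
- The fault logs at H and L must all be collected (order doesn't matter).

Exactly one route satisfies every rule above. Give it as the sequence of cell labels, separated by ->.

A -> B -> H -> L -> M -> N

Moves only go right or down, so the column and row indices never decrease.
Route from A: right to B, 2× down (reaching L), 2× right (reaching N) — 5 moves in all.
Check: all required cells visited.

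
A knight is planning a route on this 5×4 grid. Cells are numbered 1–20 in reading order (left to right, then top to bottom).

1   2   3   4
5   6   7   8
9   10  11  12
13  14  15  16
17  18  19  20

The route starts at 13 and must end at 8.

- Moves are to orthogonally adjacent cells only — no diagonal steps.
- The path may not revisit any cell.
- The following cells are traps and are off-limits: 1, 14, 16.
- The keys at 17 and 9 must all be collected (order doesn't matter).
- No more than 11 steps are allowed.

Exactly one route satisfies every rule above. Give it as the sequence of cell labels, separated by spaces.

Any route must reach 17 and 9 and still end at 8 within 11 moves, so the order of the required stops is forced.
Route from 13: down 1 to 17, right 2 to 19, up 2 to 11, left 2 to 9, up 1 to 5, right 3 to 8 — 11 moves in all.
Check: all required cells visited; 11 ≤ 11 moves.

13 17 18 19 15 11 10 9 5 6 7 8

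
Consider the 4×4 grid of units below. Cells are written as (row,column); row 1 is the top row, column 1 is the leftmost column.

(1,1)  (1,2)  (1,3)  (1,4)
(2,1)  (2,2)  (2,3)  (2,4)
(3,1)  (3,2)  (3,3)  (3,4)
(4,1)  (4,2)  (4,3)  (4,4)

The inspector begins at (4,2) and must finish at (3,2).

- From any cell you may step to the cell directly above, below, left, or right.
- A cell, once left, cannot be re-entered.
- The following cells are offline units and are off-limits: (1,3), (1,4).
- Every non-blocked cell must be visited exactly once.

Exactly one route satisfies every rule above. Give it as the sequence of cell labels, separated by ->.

Need to visit all 14 open cells exactly once, starting at (4,2) and ending at (3,2).
Cell (2,4) has only two open neighbours ((3,4) and (2,3)), so the path must pass straight through it: one of those is the cell it's entered from and the other is where it exits.
Route from (4,2): left to (4,1), 3× up (reaching (1,1)), right to (1,2), down to (2,2), 2× right (reaching (2,4)), 2× down (reaching (4,4)), left to (4,3), up to (3,3), left to (3,2) — 13 moves in all.
Check: all 14 open cells covered.

(4,2) -> (4,1) -> (3,1) -> (2,1) -> (1,1) -> (1,2) -> (2,2) -> (2,3) -> (2,4) -> (3,4) -> (4,4) -> (4,3) -> (3,3) -> (3,2)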